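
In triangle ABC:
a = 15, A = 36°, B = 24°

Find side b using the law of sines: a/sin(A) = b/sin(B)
a/sin(A) = b/sin(B)  ⇒  b = a·sin(B)/sin(A) = 15·sin(24°)/sin(36°)
sin(24°) ≈ 0.406737, sin(36°) ≈ 0.587785
b ≈ 15·0.406737/0.587785 ≈ 6.10105/0.587785 ≈ 10.3797

b = 10.38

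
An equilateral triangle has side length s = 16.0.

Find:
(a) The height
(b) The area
(a) The height splits the triangle into two 30-60-90 halves: h = s·√3/2 = 16.0·1.73205/2 ≈ 27.7128/2 ≈ 13.8564
(b) Area = (√3/4)·s² = (√3/4)·16.0² = (√3/4)·256 ≈ 0.433013·256 ≈ 110.851

Height = 13.86, Area = 110.9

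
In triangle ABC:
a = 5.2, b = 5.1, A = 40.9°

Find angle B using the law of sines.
a/sin(A) = b/sin(B)  ⇒  sin(B) = b·sin(A)/a = 5.1·sin(40.9°)/5.2
sin(40.9°) ≈ 0.654741
sin(B) ≈ 5.1·0.654741/5.2 ≈ 3.33918/5.2 ≈ 0.64215
B = arcsin(0.64215) ≈ 39.9523°
(Since b ≤ a we need B ≤ A, so the obtuse alternative 180° − 39.9523° ≈ 140.048° is rejected.)

B = 39.95°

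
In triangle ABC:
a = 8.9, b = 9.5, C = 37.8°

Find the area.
Two sides and the included angle (SAS): A = ½·a·b·sin(C) = ½·8.9·9.5·sin(37.8°)
sin(37.8°) ≈ 0.612907
A ≈ ½·84.55·0.612907 = 42.275·0.612907 ≈ 25.9106

Area = 25.91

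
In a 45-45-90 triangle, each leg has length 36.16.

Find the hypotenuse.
In a 45-45-90 triangle the sides are in ratio 1 : 1 : √2, so hypotenuse = leg·√2.
Hypotenuse = 36.16·√2 ≈ 36.16·1.41421 ≈ 51.138

Hypotenuse = 36.16√2 = 51.14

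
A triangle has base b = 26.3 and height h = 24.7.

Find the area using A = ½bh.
A = ½·b·h = ½·26.3·24.7 = ½·649.61 = 324.805

Area = 324.805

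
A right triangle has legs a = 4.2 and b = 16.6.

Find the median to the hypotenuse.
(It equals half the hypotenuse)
Hypotenuse c = √(a² + b²) = √(17.64 + 275.56) = √293.2 ≈ 17.1231
Median to hypotenuse = c/2 ≈ 17.1231/2 ≈ 8.56154

Median = 8.562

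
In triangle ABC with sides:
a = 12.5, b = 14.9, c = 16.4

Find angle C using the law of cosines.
c² = a² + b² − 2ab·cos(C)  ⇒  cos(C) = (a² + b² − c²)/(2ab)
cos(C) = (12.5² + 14.9² − 16.4²)/(2·12.5·14.9) = (156.25 + 222.01 − 268.96)/372.5 = 109.3/372.5 ≈ 0.293423
C = arccos(0.293423) ≈ 72.937°

C = 72.94°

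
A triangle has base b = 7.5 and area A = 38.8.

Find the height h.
A = ½·b·h  ⇒  h = 2A/b = 2·38.8/7.5 = 77.6/7.5 ≈ 10.3467

h = 10.35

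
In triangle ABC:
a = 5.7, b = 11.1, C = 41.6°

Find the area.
Two sides and the included angle (SAS): A = ½·a·b·sin(C) = ½·5.7·11.1·sin(41.6°)
sin(41.6°) ≈ 0.663926
A ≈ ½·63.27·0.663926 = 31.635·0.663926 ≈ 21.0033

Area = 21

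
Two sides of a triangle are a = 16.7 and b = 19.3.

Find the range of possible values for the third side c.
Triangle inequality: |a − b| < c < a + b
|a − b| = |16.7 − 19.3| = 2.6
a + b = 16.7 + 19.3 = 36

2.6 < c < 36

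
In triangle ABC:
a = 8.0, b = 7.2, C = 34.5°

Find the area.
Two sides and the included angle (SAS): A = ½·a·b·sin(C) = ½·8.0·7.2·sin(34.5°)
sin(34.5°) ≈ 0.566406
A ≈ ½·57.6·0.566406 = 28.8·0.566406 ≈ 16.3125

Area = 16.31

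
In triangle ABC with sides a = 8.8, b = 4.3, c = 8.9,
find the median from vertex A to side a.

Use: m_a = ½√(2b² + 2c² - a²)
m_a = ½√(2·4.3² + 2·8.9² − 8.8²) = ½√(2·18.49 + 2·79.21 − 77.44) = ½√(36.98 + 158.42 − 77.44) = ½√117.96
√117.96 ≈ 10.8609, so m_a ≈ 5.43047

m_a = 5.43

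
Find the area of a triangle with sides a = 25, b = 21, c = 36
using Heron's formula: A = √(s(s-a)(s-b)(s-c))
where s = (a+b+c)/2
s = (25 + 21 + 36)/2 = 82/2 = 41
s − a = 16, s − b = 20, s − c = 5
s(s−a)(s−b)(s−c) = 41·16·20·5 = 65600
Area = √65600 ≈ 256.125

s = 41.0, Area = 256.1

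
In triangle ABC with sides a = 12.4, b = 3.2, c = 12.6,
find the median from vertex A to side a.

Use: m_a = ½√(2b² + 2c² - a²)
m_a = ½√(2·3.2² + 2·12.6² − 12.4²) = ½√(2·10.24 + 2·158.76 − 153.76) = ½√(20.48 + 317.52 − 153.76) = ½√184.24
√184.24 ≈ 13.5735, so m_a ≈ 6.78675

m_a = 6.787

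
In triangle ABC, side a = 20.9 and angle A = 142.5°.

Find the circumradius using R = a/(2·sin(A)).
R = a/(2·sin(A)) = 20.9/(2·sin(142.5°))
sin(142.5°) ≈ 0.608761
R ≈ 20.9/(2·0.608761) = 20.9/1.21752 ≈ 17.166

R = 17.17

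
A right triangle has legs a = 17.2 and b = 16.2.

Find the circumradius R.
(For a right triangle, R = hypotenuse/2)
Hypotenuse c = √(a² + b²) = √(295.84 + 262.44) = √558.28 ≈ 23.6279
R = c/2 ≈ 23.6279/2 ≈ 11.814

R = 11.81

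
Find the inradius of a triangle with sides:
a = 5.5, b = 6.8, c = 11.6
r = Area/s where s is the semi-perimeter.
s = (5.5 + 6.8 + 11.6)/2 = 23.9/2 = 11.95
Area = √(s(s−a)(s−b)(s−c)) = √(11.95·6.45·5.15·0.35) ≈ √138.932 ≈ 11.787
r ≈ 11.787/11.95 ≈ 0.986356

r = 0.9864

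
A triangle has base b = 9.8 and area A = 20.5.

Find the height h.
A = ½·b·h  ⇒  h = 2A/b = 2·20.5/9.8 = 41/9.8 ≈ 4.18367

h = 4.184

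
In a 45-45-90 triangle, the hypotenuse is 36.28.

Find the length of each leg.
In a 45-45-90 triangle hypotenuse = leg·√2, so leg = hypotenuse/√2.
Leg = 36.28/√2 ≈ 36.28/1.41421 ≈ 25.6538

Each leg = 25.65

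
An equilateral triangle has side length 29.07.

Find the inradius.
r = Area/s with s the semi-perimeter.
Area = (√3/4)·29.07² = (√3/4)·845.0649 ≈ 0.433013·845.0649 ≈ 365.924
s = 3·29.07/2 = 43.605
r ≈ 365.924/43.605 ≈ 8.39179
(Equivalently r = side/(2√3) = 29.07/3.4641 ≈ 8.39179.)

r = 8.392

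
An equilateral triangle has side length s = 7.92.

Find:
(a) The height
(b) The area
(a) The height splits the triangle into two 30-60-90 halves: h = s·√3/2 = 7.92·1.73205/2 ≈ 13.7178/2 ≈ 6.85892
(b) Area = (√3/4)·s² = (√3/4)·7.92² = (√3/4)·62.7264 ≈ 0.433013·62.7264 ≈ 27.1613

Height = 6.859, Area = 27.16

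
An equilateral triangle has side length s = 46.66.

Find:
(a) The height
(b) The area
(a) The height splits the triangle into two 30-60-90 halves: h = s·√3/2 = 46.66·1.73205/2 ≈ 80.8175/2 ≈ 40.4087
(b) Area = (√3/4)·s² = (√3/4)·46.66² = (√3/4)·2177.1556 ≈ 0.433013·2177.1556 ≈ 942.736

Height = 40.41, Area = 942.7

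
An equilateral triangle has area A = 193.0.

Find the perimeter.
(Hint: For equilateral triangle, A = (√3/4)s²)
A = (√3/4)s²  ⇒  s² = 4A/√3 = 4·193.0/√3 = 772/1.73205 ≈ 445.714
s ≈ √445.714 ≈ 21.1119
Perimeter = 3s ≈ 3·21.1119 ≈ 63.3358

Perimeter = 63.34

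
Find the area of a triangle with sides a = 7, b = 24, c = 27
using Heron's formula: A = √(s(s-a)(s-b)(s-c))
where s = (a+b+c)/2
s = (7 + 24 + 27)/2 = 58/2 = 29
s − a = 22, s − b = 5, s − c = 2
s(s−a)(s−b)(s−c) = 29·22·5·2 = 6380
Area = √6380 ≈ 79.8749

s = 29.0, Area = 79.87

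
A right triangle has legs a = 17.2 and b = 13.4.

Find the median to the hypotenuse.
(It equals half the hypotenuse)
Hypotenuse c = √(a² + b²) = √(295.84 + 179.56) = √475.4 ≈ 21.8037
Median to hypotenuse = c/2 ≈ 21.8037/2 ≈ 10.9018

Median = 10.9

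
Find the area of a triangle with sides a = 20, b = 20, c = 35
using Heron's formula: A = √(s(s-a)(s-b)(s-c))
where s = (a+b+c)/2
s = (20 + 20 + 35)/2 = 75/2 = 37.5
s − a = 17.5, s − b = 17.5, s − c = 2.5
s(s−a)(s−b)(s−c) = 37.5·17.5·17.5·2.5 = 28710.9375
Area = √28710.9375 ≈ 169.443

s = 37.5, Area = 169.4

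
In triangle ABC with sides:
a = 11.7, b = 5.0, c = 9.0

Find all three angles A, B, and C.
Law of cosines for each angle (a² = 136.89, b² = 25, c² = 81):
cos(A) = (b² + c² − a²)/(2bc) = (25 + 81 − 136.89)/(2·5.0·9.0) = -30.89/90 ≈ -0.343222  ⇒  A ≈ 110.073°
cos(B) = (a² + c² − b²)/(2ac) = (136.89 + 81 − 25)/(2·11.7·9.0) = 192.89/210.6 ≈ 0.915907  ⇒  B ≈ 23.6651°
cos(C) = (a² + b² − c²)/(2ab) = (136.89 + 25 − 81)/(2·11.7·5.0) = 80.89/117 ≈ 0.691368  ⇒  C ≈ 46.2615°
Check: A + B + C ≈ 180°

A = 110.1°, B = 23.67°, C = 46.26°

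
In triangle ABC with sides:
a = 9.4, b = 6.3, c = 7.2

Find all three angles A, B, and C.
Law of cosines for each angle (a² = 88.36, b² = 39.69, c² = 51.84):
cos(A) = (b² + c² − a²)/(2bc) = (39.69 + 51.84 − 88.36)/(2·6.3·7.2) = 3.17/90.72 ≈ 0.0349427  ⇒  A ≈ 87.9975°
cos(B) = (a² + c² − b²)/(2ac) = (88.36 + 51.84 − 39.69)/(2·9.4·7.2) = 100.51/135.36 ≈ 0.742538  ⇒  B ≈ 42.0519°
cos(C) = (a² + b² − c²)/(2ab) = (88.36 + 39.69 − 51.84)/(2·9.4·6.3) = 76.21/118.44 ≈ 0.643448  ⇒  C ≈ 49.9506°
Check: A + B + C ≈ 180°

A = 88°, B = 42.05°, C = 49.95°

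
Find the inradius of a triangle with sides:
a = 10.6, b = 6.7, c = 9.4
r = Area/s where s is the semi-perimeter.
s = (10.6 + 6.7 + 9.4)/2 = 26.7/2 = 13.35
Area = √(s(s−a)(s−b)(s−c)) = √(13.35·2.75·6.65·3.95) ≈ √964.346 ≈ 31.0539
r ≈ 31.0539/13.35 ≈ 2.32614

r = 2.326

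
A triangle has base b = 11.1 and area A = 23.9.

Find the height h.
A = ½·b·h  ⇒  h = 2A/b = 2·23.9/11.1 = 47.8/11.1 ≈ 4.30631

h = 4.306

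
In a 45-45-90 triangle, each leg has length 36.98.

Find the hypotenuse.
In a 45-45-90 triangle the sides are in ratio 1 : 1 : √2, so hypotenuse = leg·√2.
Hypotenuse = 36.98·√2 ≈ 36.98·1.41421 ≈ 52.2976

Hypotenuse = 36.98√2 = 52.3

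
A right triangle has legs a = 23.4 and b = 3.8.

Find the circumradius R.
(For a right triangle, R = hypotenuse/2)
Hypotenuse c = √(a² + b²) = √(547.56 + 14.44) = √562 ≈ 23.7065
R = c/2 ≈ 23.7065/2 ≈ 11.8533

R = 11.85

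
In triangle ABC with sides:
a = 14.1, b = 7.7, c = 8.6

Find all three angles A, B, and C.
Law of cosines for each angle (a² = 198.81, b² = 59.29, c² = 73.96):
cos(A) = (b² + c² − a²)/(2bc) = (59.29 + 73.96 − 198.81)/(2·7.7·8.6) = -65.56/132.44 ≈ -0.495017  ⇒  A ≈ 119.671°
cos(B) = (a² + c² − b²)/(2ac) = (198.81 + 73.96 − 59.29)/(2·14.1·8.6) = 213.48/242.52 ≈ 0.880257  ⇒  B ≈ 28.3266°
cos(C) = (a² + b² − c²)/(2ab) = (198.81 + 59.29 − 73.96)/(2·14.1·7.7) = 184.14/217.14 ≈ 0.848024  ⇒  C ≈ 32.0026°
Check: A + B + C ≈ 180°

A = 119.7°, B = 28.33°, C = 32°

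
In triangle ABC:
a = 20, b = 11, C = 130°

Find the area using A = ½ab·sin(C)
A = ½·a·b·sin(C) = ½·20·11·sin(130°)
sin(130°) ≈ 0.766044
A ≈ ½·220·0.766044 = 110·0.766044 ≈ 84.2649

Area = 84.26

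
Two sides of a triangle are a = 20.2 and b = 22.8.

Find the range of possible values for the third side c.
Triangle inequality: |a − b| < c < a + b
|a − b| = |20.2 − 22.8| = 2.6
a + b = 20.2 + 22.8 = 43

2.6 < c < 43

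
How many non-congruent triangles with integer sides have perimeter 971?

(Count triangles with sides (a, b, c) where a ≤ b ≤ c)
Let a ≤ b ≤ c with a + b + c = 971. The only binding inequality is a + b > c, i.e. 971 − c > c, so c < 971/2; and c ≥ 971/3 since c is the largest side.
So 324 ≤ c ≤ 485. For each c, b runs from ⌈(971 − c)/2⌉ up to c (then a = 971 − b − c satisfies 1 ≤ a ≤ b automatically), giving c − ⌈(971 − c)/2⌉ + 1 choices.
Summing over c: 1 + 3 + 4 + 6 + … + 241 + 243  (162 terms, c = 324, …, 485) = 19764
Check (closed form: nearest integer to p²/48 for even p, (p+3)²/48 for odd p): (971+3)²/48 = 974²/48 = 948676/48 ≈ 19764.08 → 19764

19764 triangles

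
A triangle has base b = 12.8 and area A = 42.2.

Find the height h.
A = ½·b·h  ⇒  h = 2A/b = 2·42.2/12.8 = 84.4/12.8 ≈ 6.59375

h = 6.594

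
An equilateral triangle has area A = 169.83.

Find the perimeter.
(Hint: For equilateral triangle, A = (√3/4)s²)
A = (√3/4)s²  ⇒  s² = 4A/√3 = 4·169.83/√3 = 679.32/1.73205 ≈ 392.206
s ≈ √392.206 ≈ 19.8042
Perimeter = 3s ≈ 3·19.8042 ≈ 59.4125

Perimeter = 59.41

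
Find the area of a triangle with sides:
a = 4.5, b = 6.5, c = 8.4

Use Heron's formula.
s = (4.5 + 6.5 + 8.4)/2 = 19.4/2 = 9.7
s − a = 5.2, s − b = 3.2, s − c = 1.3
s(s−a)(s−b)(s−c) = 9.7·5.2·3.2·1.3 ≈ 209.83
Area = √209.83 ≈ 14.4855

Area = 14.49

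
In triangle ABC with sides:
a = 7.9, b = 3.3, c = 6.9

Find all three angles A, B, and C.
Law of cosines for each angle (a² = 62.41, b² = 10.89, c² = 47.61):
cos(A) = (b² + c² − a²)/(2bc) = (10.89 + 47.61 − 62.41)/(2·3.3·6.9) = -3.91/45.54 ≈ -0.0858586  ⇒  A ≈ 94.9254°
cos(B) = (a² + c² − b²)/(2ac) = (62.41 + 47.61 − 10.89)/(2·7.9·6.9) = 99.13/109.02 ≈ 0.909283  ⇒  B ≈ 24.5936°
cos(C) = (a² + b² − c²)/(2ab) = (62.41 + 10.89 − 47.61)/(2·7.9·3.3) = 25.69/52.14 ≈ 0.492712  ⇒  C ≈ 60.481°
Check: A + B + C ≈ 180°

A = 94.93°, B = 24.59°, C = 60.48°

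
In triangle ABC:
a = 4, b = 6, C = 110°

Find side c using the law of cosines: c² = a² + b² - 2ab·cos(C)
c² = 4² + 6² − 2·4·6·cos(110°)
cos(110°) ≈ -0.34202
c² ≈ 16 + 36 − 48·(-0.34202) ≈ 52 + 16.417 ≈ 68.417
c ≈ √68.417 ≈ 8.27145

c = 8.271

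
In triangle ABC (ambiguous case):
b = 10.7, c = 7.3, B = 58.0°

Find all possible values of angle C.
b/sin(B) = c/sin(C)  ⇒  sin(C) = c·sin(B)/b = 7.3·sin(58.0°)/10.7
sin(58.0°) ≈ 0.848048
sin(C) ≈ 7.3·0.848048/10.7 ≈ 6.19075/10.7 ≈ 0.578575
Candidate 1: C₁ = arcsin(0.578575) ≈ 35.3504°  →  A = 180° − 58.0° − 35.3504° ≈ 86.6496° > 0, valid
Candidate 2: C₂ = 180° − C₁ ≈ 144.65°  →  A = 180° − 58.0° − 144.65° ≈ -22.6496° ≤ 0, not a valid triangle

C = 35.35° (one solution)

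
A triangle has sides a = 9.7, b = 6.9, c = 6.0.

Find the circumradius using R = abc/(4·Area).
First find the area with Heron's formula.
s = (9.7 + 6.9 + 6.0)/2 = 11.3
Area = √(s(s−a)(s−b)(s−c)) = √(11.3·1.6·4.4·5.3) ≈ √421.626 ≈ 20.5335
abc = 9.7·6.9·6.0 = 401.58
R = abc/(4·Area) ≈ 401.58/(4·20.5335) = 401.58/82.1341 ≈ 4.88932

R = 4.889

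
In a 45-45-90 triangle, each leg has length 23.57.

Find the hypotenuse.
In a 45-45-90 triangle the sides are in ratio 1 : 1 : √2, so hypotenuse = leg·√2.
Hypotenuse = 23.57·√2 ≈ 23.57·1.41421 ≈ 33.333

Hypotenuse = 23.57√2 = 33.33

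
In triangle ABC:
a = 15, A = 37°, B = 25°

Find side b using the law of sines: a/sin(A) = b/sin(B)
a/sin(A) = b/sin(B)  ⇒  b = a·sin(B)/sin(A) = 15·sin(25°)/sin(37°)
sin(25°) ≈ 0.422618, sin(37°) ≈ 0.601815
b ≈ 15·0.422618/0.601815 ≈ 6.33927/0.601815 ≈ 10.5336

b = 10.53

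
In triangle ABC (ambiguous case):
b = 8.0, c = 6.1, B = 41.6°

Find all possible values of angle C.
b/sin(B) = c/sin(C)  ⇒  sin(C) = c·sin(B)/b = 6.1·sin(41.6°)/8.0
sin(41.6°) ≈ 0.663926
sin(C) ≈ 6.1·0.663926/8.0 ≈ 4.04995/8.0 ≈ 0.506244
Candidate 1: C₁ = arcsin(0.506244) ≈ 30.4139°  →  A = 180° − 41.6° − 30.4139° ≈ 107.986° > 0, valid
Candidate 2: C₂ = 180° − C₁ ≈ 149.586°  →  A = 180° − 41.6° − 149.586° ≈ -11.1861° ≤ 0, not a valid triangle

C = 30.41° (one solution)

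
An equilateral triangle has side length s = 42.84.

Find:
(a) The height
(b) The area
(a) The height splits the triangle into two 30-60-90 halves: h = s·√3/2 = 42.84·1.73205/2 ≈ 74.2011/2 ≈ 37.1005
(b) Area = (√3/4)·s² = (√3/4)·42.84² = (√3/4)·1835.2656 ≈ 0.433013·1835.2656 ≈ 794.693

Height = 37.1, Area = 794.7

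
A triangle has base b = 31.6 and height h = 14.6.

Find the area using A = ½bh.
A = ½·b·h = ½·31.6·14.6 = ½·461.36 = 230.68

Area = 230.68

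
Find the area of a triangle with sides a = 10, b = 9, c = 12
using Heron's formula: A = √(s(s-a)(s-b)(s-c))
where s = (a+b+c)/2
s = (10 + 9 + 12)/2 = 31/2 = 15.5
s − a = 5.5, s − b = 6.5, s − c = 3.5
s(s−a)(s−b)(s−c) = 15.5·5.5·6.5·3.5 = 1939.4375
Area = √1939.4375 ≈ 44.039

s = 15.5, Area = 44.04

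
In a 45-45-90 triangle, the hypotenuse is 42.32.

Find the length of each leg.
In a 45-45-90 triangle hypotenuse = leg·√2, so leg = hypotenuse/√2.
Leg = 42.32/√2 ≈ 42.32/1.41421 ≈ 29.9248

Each leg = 29.92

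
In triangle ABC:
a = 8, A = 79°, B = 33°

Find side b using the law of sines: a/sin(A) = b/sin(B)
a/sin(A) = b/sin(B)  ⇒  b = a·sin(B)/sin(A) = 8·sin(33°)/sin(79°)
sin(33°) ≈ 0.544639, sin(79°) ≈ 0.981627
b ≈ 8·0.544639/0.981627 ≈ 4.35711/0.981627 ≈ 4.43866

b = 4.439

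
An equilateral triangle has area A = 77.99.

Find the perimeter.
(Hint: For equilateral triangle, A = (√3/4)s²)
A = (√3/4)s²  ⇒  s² = 4A/√3 = 4·77.99/√3 = 311.96/1.73205 ≈ 180.11
s ≈ √180.11 ≈ 13.4205
Perimeter = 3s ≈ 3·13.4205 ≈ 40.2615

Perimeter = 40.26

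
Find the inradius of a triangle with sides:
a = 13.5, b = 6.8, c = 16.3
r = Area/s where s is the semi-perimeter.
s = (13.5 + 6.8 + 16.3)/2 = 36.6/2 = 18.3
Area = √(s(s−a)(s−b)(s−c)) = √(18.3·4.8·11.5·2) ≈ √2020.32 ≈ 44.948
r ≈ 44.948/18.3 ≈ 2.45617

r = 2.456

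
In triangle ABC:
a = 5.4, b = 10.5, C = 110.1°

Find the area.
Two sides and the included angle (SAS): A = ½·a·b·sin(C) = ½·5.4·10.5·sin(110.1°)
sin(110.1°) ≈ 0.939094
A ≈ ½·56.7·0.939094 = 28.35·0.939094 ≈ 26.6233

Area = 26.62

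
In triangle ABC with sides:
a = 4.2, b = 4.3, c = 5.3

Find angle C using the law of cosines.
c² = a² + b² − 2ab·cos(C)  ⇒  cos(C) = (a² + b² − c²)/(2ab)
cos(C) = (4.2² + 4.3² − 5.3²)/(2·4.2·4.3) = (17.64 + 18.49 − 28.09)/36.12 = 8.04/36.12 ≈ 0.222591
C = arccos(0.222591) ≈ 77.1387°

C = 77.14°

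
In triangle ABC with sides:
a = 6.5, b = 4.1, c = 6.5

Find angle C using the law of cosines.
c² = a² + b² − 2ab·cos(C)  ⇒  cos(C) = (a² + b² − c²)/(2ab)
cos(C) = (6.5² + 4.1² − 6.5²)/(2·6.5·4.1) = (42.25 + 16.81 − 42.25)/53.3 = 16.81/53.3 ≈ 0.315385
C = arccos(0.315385) ≈ 71.616°

C = 71.62°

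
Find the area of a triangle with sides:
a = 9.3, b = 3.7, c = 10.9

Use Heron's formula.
s = (9.3 + 3.7 + 10.9)/2 = 23.9/2 = 11.95
s − a = 2.65, s − b = 8.25, s − c = 1.05
s(s−a)(s−b)(s−c) = 11.95·2.65·8.25·1.05 ≈ 274.32
Area = √274.32 ≈ 16.5626

Area = 16.56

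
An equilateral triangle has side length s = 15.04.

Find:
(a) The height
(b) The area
(a) The height splits the triangle into two 30-60-90 halves: h = s·√3/2 = 15.04·1.73205/2 ≈ 26.05/2 ≈ 13.025
(b) Area = (√3/4)·s² = (√3/4)·15.04² = (√3/4)·226.2016 ≈ 0.433013·226.2016 ≈ 97.9482

Height = 13.03, Area = 97.95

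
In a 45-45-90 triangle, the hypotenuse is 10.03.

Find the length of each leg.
In a 45-45-90 triangle hypotenuse = leg·√2, so leg = hypotenuse/√2.
Leg = 10.03/√2 ≈ 10.03/1.41421 ≈ 7.09228

Each leg = 7.092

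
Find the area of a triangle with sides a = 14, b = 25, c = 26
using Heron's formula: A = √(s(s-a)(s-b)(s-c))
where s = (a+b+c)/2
s = (14 + 25 + 26)/2 = 65/2 = 32.5
s − a = 18.5, s − b = 7.5, s − c = 6.5
s(s−a)(s−b)(s−c) = 32.5·18.5·7.5·6.5 = 29310.9375
Area = √29310.9375 ≈ 171.204

s = 32.5, Area = 171.2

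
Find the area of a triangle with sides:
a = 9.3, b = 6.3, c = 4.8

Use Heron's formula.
s = (9.3 + 6.3 + 4.8)/2 = 20.4/2 = 10.2
s − a = 0.9, s − b = 3.9, s − c = 5.4
s(s−a)(s−b)(s−c) = 10.2·0.9·3.9·5.4 ≈ 193.331
Area = √193.331 ≈ 13.9043

Area = 13.9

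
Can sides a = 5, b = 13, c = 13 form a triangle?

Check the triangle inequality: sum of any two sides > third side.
a + b vs c: 5 + 13 = 18 > 13  ✓
a + c vs b: 5 + 13 = 18 > 13  ✓
b + c vs a: 13 + 13 = 26 > 5  ✓

Yes, triangle inequality satisfied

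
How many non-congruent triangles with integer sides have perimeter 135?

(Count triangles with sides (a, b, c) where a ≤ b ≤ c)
Let a ≤ b ≤ c with a + b + c = 135. The only binding inequality is a + b > c, i.e. 135 − c > c, so c < 135/2; and c ≥ 135/3 since c is the largest side.
So 45 ≤ c ≤ 67. For each c, b runs from ⌈(135 − c)/2⌉ up to c (then a = 135 − b − c satisfies 1 ≤ a ≤ b automatically), giving c − ⌈(135 − c)/2⌉ + 1 choices.
Summing over c: 1 + 2 + 4 + 5 + … + 32 + 34  (23 terms, c = 45, …, 67) = 397
Check (closed form: nearest integer to p²/48 for even p, (p+3)²/48 for odd p): (135+3)²/48 = 138²/48 = 19044/48 ≈ 396.75 → 397

397 triangles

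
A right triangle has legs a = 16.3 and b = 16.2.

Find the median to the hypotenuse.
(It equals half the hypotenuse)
Hypotenuse c = √(a² + b²) = √(265.69 + 262.44) = √528.13 ≈ 22.9811
Median to hypotenuse = c/2 ≈ 22.9811/2 ≈ 11.4905

Median = 11.49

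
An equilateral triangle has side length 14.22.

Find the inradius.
r = Area/s with s the semi-perimeter.
Area = (√3/4)·14.22² = (√3/4)·202.2084 ≈ 0.433013·202.2084 ≈ 87.5588
s = 3·14.22/2 = 21.33
r ≈ 87.5588/21.33 ≈ 4.10496
(Equivalently r = side/(2√3) = 14.22/3.4641 ≈ 4.10496.)

r = 4.105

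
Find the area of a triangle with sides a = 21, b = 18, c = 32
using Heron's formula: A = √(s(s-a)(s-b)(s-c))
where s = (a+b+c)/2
s = (21 + 18 + 32)/2 = 71/2 = 35.5
s − a = 14.5, s − b = 17.5, s − c = 3.5
s(s−a)(s−b)(s−c) = 35.5·14.5·17.5·3.5 = 31528.4375
Area = √31528.4375 ≈ 177.562

s = 35.5, Area = 177.6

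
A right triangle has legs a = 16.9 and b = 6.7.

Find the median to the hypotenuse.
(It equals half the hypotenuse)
Hypotenuse c = √(a² + b²) = √(285.61 + 44.89) = √330.5 ≈ 18.1797
Median to hypotenuse = c/2 ≈ 18.1797/2 ≈ 9.08983

Median = 9.09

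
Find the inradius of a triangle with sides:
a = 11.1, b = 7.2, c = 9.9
r = Area/s where s is the semi-perimeter.
s = (11.1 + 7.2 + 9.9)/2 = 28.2/2 = 14.1
Area = √(s(s−a)(s−b)(s−c)) = √(14.1·3·6.9·4.2) ≈ √1225.85 ≈ 35.0122
r ≈ 35.0122/14.1 ≈ 2.48313

r = 2.483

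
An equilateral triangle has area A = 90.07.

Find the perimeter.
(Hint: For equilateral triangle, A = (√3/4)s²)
A = (√3/4)s²  ⇒  s² = 4A/√3 = 4·90.07/√3 = 360.28/1.73205 ≈ 208.008
s ≈ √208.008 ≈ 14.4225
Perimeter = 3s ≈ 3·14.4225 ≈ 43.2674

Perimeter = 43.27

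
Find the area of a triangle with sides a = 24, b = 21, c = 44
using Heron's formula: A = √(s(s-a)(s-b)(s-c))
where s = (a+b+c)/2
s = (24 + 21 + 44)/2 = 89/2 = 44.5
s − a = 20.5, s − b = 23.5, s − c = 0.5
s(s−a)(s−b)(s−c) = 44.5·20.5·23.5·0.5 = 10718.9375
Area = √10718.9375 ≈ 103.532

s = 44.5, Area = 103.5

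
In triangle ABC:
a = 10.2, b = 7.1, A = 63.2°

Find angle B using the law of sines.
a/sin(A) = b/sin(B)  ⇒  sin(B) = b·sin(A)/a = 7.1·sin(63.2°)/10.2
sin(63.2°) ≈ 0.892586
sin(B) ≈ 7.1·0.892586/10.2 ≈ 6.33736/10.2 ≈ 0.62131
B = arcsin(0.62131) ≈ 38.4118°
(Since b ≤ a we need B ≤ A, so the obtuse alternative 180° − 38.4118° ≈ 141.588° is rejected.)

B = 38.41°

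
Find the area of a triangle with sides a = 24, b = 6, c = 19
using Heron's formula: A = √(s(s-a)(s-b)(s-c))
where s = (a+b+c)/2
s = (24 + 6 + 19)/2 = 49/2 = 24.5
s − a = 0.5, s − b = 18.5, s − c = 5.5
s(s−a)(s−b)(s−c) = 24.5·0.5·18.5·5.5 = 1246.4375
Area = √1246.4375 ≈ 35.3049

s = 24.5, Area = 35.3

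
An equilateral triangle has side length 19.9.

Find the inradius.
r = Area/s with s the semi-perimeter.
Area = (√3/4)·19.9² = (√3/4)·396.01 ≈ 0.433013·396.01 ≈ 171.477
s = 3·19.9/2 = 29.85
r ≈ 171.477/29.85 ≈ 5.74464
(Equivalently r = side/(2√3) = 19.9/3.4641 ≈ 5.74464.)

r = 5.745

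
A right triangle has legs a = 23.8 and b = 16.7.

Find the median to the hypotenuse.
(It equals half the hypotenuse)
Hypotenuse c = √(a² + b²) = √(566.44 + 278.89) = √845.33 ≈ 29.0746
Median to hypotenuse = c/2 ≈ 29.0746/2 ≈ 14.5373

Median = 14.54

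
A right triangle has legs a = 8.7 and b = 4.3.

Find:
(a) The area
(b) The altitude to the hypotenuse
(a) The legs are perpendicular, so Area = ½·a·b = ½·8.7·4.3 = ½·37.41 = 18.705
(b) Hypotenuse c = √(a² + b²) = √(75.69 + 18.49) = √94.18 ≈ 9.70464
    Area = ½·c·h_c  ⇒  h_c = 2·Area/c = 37.41/9.70464 ≈ 3.85486

Area = 18.705, h_c = 3.855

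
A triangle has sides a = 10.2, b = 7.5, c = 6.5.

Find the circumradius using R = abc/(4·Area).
First find the area with Heron's formula.
s = (10.2 + 7.5 + 6.5)/2 = 12.1
Area = √(s(s−a)(s−b)(s−c)) = √(12.1·1.9·4.6·5.6) ≈ √592.222 ≈ 24.3356
abc = 10.2·7.5·6.5 = 497.25
R = abc/(4·Area) ≈ 497.25/(4·24.3356) = 497.25/97.3425 ≈ 5.10825

R = 5.108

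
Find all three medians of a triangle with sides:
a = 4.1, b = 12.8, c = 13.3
Median formula: m_a = ½√(2b² + 2c² − a²) (and cyclically). a² = 16.81, b² = 163.84, c² = 176.89.
m_a = ½√(2·163.84 + 2·176.89 − 16.81) = ½√664.65 ≈ ½·25.7808 ≈ 12.8904
m_b = ½√(2·16.81 + 2·176.89 − 163.84) = ½√223.56 ≈ ½·14.9519 ≈ 7.47596
m_c = ½√(2·16.81 + 2·163.84 − 176.89) = ½√184.41 ≈ ½·13.5798 ≈ 6.78988

m_a = 12.89, m_b = 7.476, m_c = 6.79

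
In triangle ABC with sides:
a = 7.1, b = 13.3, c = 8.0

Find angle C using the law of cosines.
c² = a² + b² − 2ab·cos(C)  ⇒  cos(C) = (a² + b² − c²)/(2ab)
cos(C) = (7.1² + 13.3² − 8.0²)/(2·7.1·13.3) = (50.41 + 176.89 − 64)/188.86 = 163.3/188.86 ≈ 0.864662
C = arccos(0.864662) ≈ 30.1559°

C = 30.16°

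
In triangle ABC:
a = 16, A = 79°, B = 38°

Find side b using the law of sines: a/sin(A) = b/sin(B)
a/sin(A) = b/sin(B)  ⇒  b = a·sin(B)/sin(A) = 16·sin(38°)/sin(79°)
sin(38°) ≈ 0.615661, sin(79°) ≈ 0.981627
b ≈ 16·0.615661/0.981627 ≈ 9.85058/0.981627 ≈ 10.035

b = 10.03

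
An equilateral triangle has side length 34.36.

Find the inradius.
r = Area/s with s the semi-perimeter.
Area = (√3/4)·34.36² = (√3/4)·1180.6096 ≈ 0.433013·1180.6096 ≈ 511.219
s = 3·34.36/2 = 51.54
r ≈ 511.219/51.54 ≈ 9.91888
(Equivalently r = side/(2√3) = 34.36/3.4641 ≈ 9.91888.)

r = 9.919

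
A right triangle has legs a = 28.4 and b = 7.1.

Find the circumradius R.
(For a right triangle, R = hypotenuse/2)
Hypotenuse c = √(a² + b²) = √(806.56 + 50.41) = √856.97 ≈ 29.274
R = c/2 ≈ 29.274/2 ≈ 14.637

R = 14.64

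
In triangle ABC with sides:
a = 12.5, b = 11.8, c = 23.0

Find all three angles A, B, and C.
Law of cosines for each angle (a² = 156.25, b² = 139.24, c² = 529):
cos(A) = (b² + c² − a²)/(2bc) = (139.24 + 529 − 156.25)/(2·11.8·23.0) = 511.99/542.8 ≈ 0.943239  ⇒  A ≈ 19.3972°
cos(B) = (a² + c² − b²)/(2ac) = (156.25 + 529 − 139.24)/(2·12.5·23.0) = 546.01/575 ≈ 0.949583  ⇒  B ≈ 18.2713°
cos(C) = (a² + b² − c²)/(2ab) = (156.25 + 139.24 − 529)/(2·12.5·11.8) = -233.51/295 ≈ -0.791559  ⇒  C ≈ 142.331°
Check: A + B + C ≈ 180°

A = 19.4°, B = 18.27°, C = 142.3°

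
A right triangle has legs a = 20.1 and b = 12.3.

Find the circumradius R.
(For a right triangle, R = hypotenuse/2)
Hypotenuse c = √(a² + b²) = √(404.01 + 151.29) = √555.3 ≈ 23.5648
R = c/2 ≈ 23.5648/2 ≈ 11.7824

R = 11.78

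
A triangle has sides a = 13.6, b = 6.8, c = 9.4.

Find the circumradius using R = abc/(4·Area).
First find the area with Heron's formula.
s = (13.6 + 6.8 + 9.4)/2 = 14.9
Area = √(s(s−a)(s−b)(s−c)) = √(14.9·1.3·8.1·5.5) ≈ √862.933 ≈ 29.3757
abc = 13.6·6.8·9.4 = 869.312
R = abc/(4·Area) ≈ 869.312/(4·29.3757) = 869.312/117.503 ≈ 7.39822

R = 7.398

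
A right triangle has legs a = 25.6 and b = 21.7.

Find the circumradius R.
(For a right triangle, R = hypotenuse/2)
Hypotenuse c = √(a² + b²) = √(655.36 + 470.89) = √1126.25 ≈ 33.5596
R = c/2 ≈ 33.5596/2 ≈ 16.7798

R = 16.78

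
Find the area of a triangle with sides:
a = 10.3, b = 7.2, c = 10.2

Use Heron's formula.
s = (10.3 + 7.2 + 10.2)/2 = 27.7/2 = 13.85
s − a = 3.55, s − b = 6.65, s − c = 3.65
s(s−a)(s−b)(s−c) = 13.85·3.55·6.65·3.65 ≈ 1193.42
Area = √1193.42 ≈ 34.5459

Area = 34.55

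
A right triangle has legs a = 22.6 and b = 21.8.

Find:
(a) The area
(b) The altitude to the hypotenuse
(a) The legs are perpendicular, so Area = ½·a·b = ½·22.6·21.8 = ½·492.68 = 246.34
(b) Hypotenuse c = √(a² + b²) = √(510.76 + 475.24) = √986 ≈ 31.4006
    Area = ½·c·h_c  ⇒  h_c = 2·Area/c = 492.68/31.4006 ≈ 15.6901

Area = 246.34, h_c = 15.69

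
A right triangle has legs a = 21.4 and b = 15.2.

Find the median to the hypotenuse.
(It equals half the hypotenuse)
Hypotenuse c = √(a² + b²) = √(457.96 + 231.04) = √689 ≈ 26.2488
Median to hypotenuse = c/2 ≈ 26.2488/2 ≈ 13.1244

Median = 13.12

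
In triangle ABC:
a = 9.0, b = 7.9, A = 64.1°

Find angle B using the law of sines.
a/sin(A) = b/sin(B)  ⇒  sin(B) = b·sin(A)/a = 7.9·sin(64.1°)/9.0
sin(64.1°) ≈ 0.899558
sin(B) ≈ 7.9·0.899558/9.0 ≈ 7.10651/9.0 ≈ 0.789612
B = arcsin(0.789612) ≈ 52.1493°
(Since b ≤ a we need B ≤ A, so the obtuse alternative 180° − 52.1493° ≈ 127.851° is rejected.)

B = 52.15°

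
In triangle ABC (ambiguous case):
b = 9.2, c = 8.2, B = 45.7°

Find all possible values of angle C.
b/sin(B) = c/sin(C)  ⇒  sin(C) = c·sin(B)/b = 8.2·sin(45.7°)/9.2
sin(45.7°) ≈ 0.715693
sin(C) ≈ 8.2·0.715693/9.2 ≈ 5.86868/9.2 ≈ 0.6379
Candidate 1: C₁ = arcsin(0.6379) ≈ 39.6354°  →  A = 180° − 45.7° − 39.6354° ≈ 94.6646° > 0, valid
Candidate 2: C₂ = 180° − C₁ ≈ 140.365°  →  A = 180° − 45.7° − 140.365° ≈ -6.0646° ≤ 0, not a valid triangle

C = 39.64° (one solution)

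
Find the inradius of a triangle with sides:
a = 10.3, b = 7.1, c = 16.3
r = Area/s where s is the semi-perimeter.
s = (10.3 + 7.1 + 16.3)/2 = 33.7/2 = 16.85
Area = √(s(s−a)(s−b)(s−c)) = √(16.85·6.55·9.75·0.55) ≈ √591.846 ≈ 24.3279
r ≈ 24.3279/16.85 ≈ 1.44379

r = 1.444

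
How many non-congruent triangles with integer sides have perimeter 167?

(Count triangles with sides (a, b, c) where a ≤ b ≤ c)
Let a ≤ b ≤ c with a + b + c = 167. The only binding inequality is a + b > c, i.e. 167 − c > c, so c < 167/2; and c ≥ 167/3 since c is the largest side.
So 56 ≤ c ≤ 83. For each c, b runs from ⌈(167 − c)/2⌉ up to c (then a = 167 − b − c satisfies 1 ≤ a ≤ b automatically), giving c − ⌈(167 − c)/2⌉ + 1 choices.
Summing over c: 1 + 3 + 4 + 6 + … + 40 + 42  (28 terms, c = 56, …, 83) = 602
Check (closed form: nearest integer to p²/48 for even p, (p+3)²/48 for odd p): (167+3)²/48 = 170²/48 = 28900/48 ≈ 602.08 → 602

602 triangles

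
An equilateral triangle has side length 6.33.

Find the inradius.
r = Area/s with s the semi-perimeter.
Area = (√3/4)·6.33² = (√3/4)·40.0689 ≈ 0.433013·40.0689 ≈ 17.3503
s = 3·6.33/2 = 9.495
r ≈ 17.3503/9.495 ≈ 1.82731
(Equivalently r = side/(2√3) = 6.33/3.4641 ≈ 1.82731.)

r = 1.827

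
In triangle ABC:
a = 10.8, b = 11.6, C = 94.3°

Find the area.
Two sides and the included angle (SAS): A = ½·a·b·sin(C) = ½·10.8·11.6·sin(94.3°)
sin(94.3°) ≈ 0.997185
A ≈ ½·125.28·0.997185 = 62.64·0.997185 ≈ 62.4637

Area = 62.46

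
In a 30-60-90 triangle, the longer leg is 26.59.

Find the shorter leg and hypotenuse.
In a 30-60-90 triangle the sides are in ratio 1 : √3 : 2, so short leg = long leg/√3 and hypotenuse = 2·(short leg).
Short leg = 26.59/√3 ≈ 26.59/1.73205 ≈ 15.3517
Hypotenuse = 2·15.3517 ≈ 30.7035

Short leg = 15.35, Hypotenuse = 30.7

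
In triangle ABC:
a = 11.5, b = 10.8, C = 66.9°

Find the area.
Two sides and the included angle (SAS): A = ½·a·b·sin(C) = ½·11.5·10.8·sin(66.9°)
sin(66.9°) ≈ 0.919821
A ≈ ½·124.2·0.919821 = 62.1·0.919821 ≈ 57.1209

Area = 57.12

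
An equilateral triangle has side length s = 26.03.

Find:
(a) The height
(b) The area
(a) The height splits the triangle into two 30-60-90 halves: h = s·√3/2 = 26.03·1.73205/2 ≈ 45.0853/2 ≈ 22.5426
(b) Area = (√3/4)·s² = (√3/4)·26.03² = (√3/4)·677.5609 ≈ 0.433013·677.5609 ≈ 293.392

Height = 22.54, Area = 293.4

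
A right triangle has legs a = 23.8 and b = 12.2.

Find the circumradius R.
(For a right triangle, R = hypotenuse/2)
Hypotenuse c = √(a² + b²) = √(566.44 + 148.84) = √715.28 ≈ 26.7447
R = c/2 ≈ 26.7447/2 ≈ 13.3724

R = 13.37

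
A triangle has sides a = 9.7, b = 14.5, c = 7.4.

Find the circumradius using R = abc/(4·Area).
First find the area with Heron's formula.
s = (9.7 + 14.5 + 7.4)/2 = 15.8
Area = √(s(s−a)(s−b)(s−c)) = √(15.8·6.1·1.3·8.4) ≈ √1052.47 ≈ 32.4418
abc = 9.7·14.5·7.4 = 1040.81
R = abc/(4·Area) ≈ 1040.81/(4·32.4418) = 1040.81/129.767 ≈ 8.0206

R = 8.021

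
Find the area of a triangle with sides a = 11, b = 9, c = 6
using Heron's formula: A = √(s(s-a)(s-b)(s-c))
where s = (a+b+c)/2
s = (11 + 9 + 6)/2 = 26/2 = 13
s − a = 2, s − b = 4, s − c = 7
s(s−a)(s−b)(s−c) = 13·2·4·7 = 728
Area = √728 ≈ 26.9815

s = 13.0, Area = 26.98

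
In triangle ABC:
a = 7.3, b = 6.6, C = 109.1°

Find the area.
Two sides and the included angle (SAS): A = ½·a·b·sin(C) = ½·7.3·6.6·sin(109.1°)
sin(109.1°) ≈ 0.944949
A ≈ ½·48.18·0.944949 = 24.09·0.944949 ≈ 22.7638

Area = 22.76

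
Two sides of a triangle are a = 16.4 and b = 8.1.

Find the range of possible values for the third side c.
Triangle inequality: |a − b| < c < a + b
|a − b| = |16.4 − 8.1| = 8.3
a + b = 16.4 + 8.1 = 24.5

8.3 < c < 24.5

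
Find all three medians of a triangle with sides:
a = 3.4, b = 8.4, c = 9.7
Median formula: m_a = ½√(2b² + 2c² − a²) (and cyclically). a² = 11.56, b² = 70.56, c² = 94.09.
m_a = ½√(2·70.56 + 2·94.09 − 11.56) = ½√317.74 ≈ ½·17.8253 ≈ 8.91263
m_b = ½√(2·11.56 + 2·94.09 − 70.56) = ½√140.74 ≈ ½·11.8634 ≈ 5.93169
m_c = ½√(2·11.56 + 2·70.56 − 94.09) = ½√70.15 ≈ ½·8.37556 ≈ 4.18778

m_a = 8.913, m_b = 5.932, m_c = 4.188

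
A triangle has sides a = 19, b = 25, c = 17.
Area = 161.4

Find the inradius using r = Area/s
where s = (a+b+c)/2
s = (19 + 25 + 17)/2 = 61/2 = 30.5
r = Area/s = 161.4/30.5 ≈ 5.2918

r = 5.292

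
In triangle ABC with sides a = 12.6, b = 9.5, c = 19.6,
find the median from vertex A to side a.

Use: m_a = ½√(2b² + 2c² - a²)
m_a = ½√(2·9.5² + 2·19.6² − 12.6²) = ½√(2·90.25 + 2·384.16 − 158.76) = ½√(180.5 + 768.32 − 158.76) = ½√790.06
√790.06 ≈ 28.108, so m_a ≈ 14.054

m_a = 14.05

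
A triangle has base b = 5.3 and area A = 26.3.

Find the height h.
A = ½·b·h  ⇒  h = 2A/b = 2·26.3/5.3 = 52.6/5.3 ≈ 9.92453

h = 9.925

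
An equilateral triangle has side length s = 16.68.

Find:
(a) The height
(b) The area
(a) The height splits the triangle into two 30-60-90 halves: h = s·√3/2 = 16.68·1.73205/2 ≈ 28.8906/2 ≈ 14.4453
(b) Area = (√3/4)·s² = (√3/4)·16.68² = (√3/4)·278.2224 ≈ 0.433013·278.2224 ≈ 120.474

Height = 14.45, Area = 120.5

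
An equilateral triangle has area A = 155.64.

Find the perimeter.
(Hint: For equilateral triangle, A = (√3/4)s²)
A = (√3/4)s²  ⇒  s² = 4A/√3 = 4·155.64/√3 = 622.56/1.73205 ≈ 359.435
s ≈ √359.435 ≈ 18.9588
Perimeter = 3s ≈ 3·18.9588 ≈ 56.8763

Perimeter = 56.88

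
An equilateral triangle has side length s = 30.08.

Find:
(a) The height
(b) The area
(a) The height splits the triangle into two 30-60-90 halves: h = s·√3/2 = 30.08·1.73205/2 ≈ 52.1001/2 ≈ 26.05
(b) Area = (√3/4)·s² = (√3/4)·30.08² = (√3/4)·904.8064 ≈ 0.433013·904.8064 ≈ 391.793

Height = 26.05, Area = 391.8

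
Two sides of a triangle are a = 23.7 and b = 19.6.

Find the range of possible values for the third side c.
Triangle inequality: |a − b| < c < a + b
|a − b| = |23.7 − 19.6| = 4.1
a + b = 23.7 + 19.6 = 43.3

4.1 < c < 43.3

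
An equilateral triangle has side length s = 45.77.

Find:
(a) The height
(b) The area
(a) The height splits the triangle into two 30-60-90 halves: h = s·√3/2 = 45.77·1.73205/2 ≈ 79.276/2 ≈ 39.638
(b) Area = (√3/4)·s² = (√3/4)·45.77² = (√3/4)·2094.8929 ≈ 0.433013·2094.8929 ≈ 907.115

Height = 39.64, Area = 907.1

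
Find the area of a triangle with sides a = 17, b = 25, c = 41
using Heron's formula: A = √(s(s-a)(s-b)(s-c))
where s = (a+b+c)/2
s = (17 + 25 + 41)/2 = 83/2 = 41.5
s − a = 24.5, s − b = 16.5, s − c = 0.5
s(s−a)(s−b)(s−c) = 41.5·24.5·16.5·0.5 = 8388.1875
Area = √8388.1875 ≈ 91.587

s = 41.5, Area = 91.59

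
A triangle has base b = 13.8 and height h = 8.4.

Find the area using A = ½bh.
A = ½·b·h = ½·13.8·8.4 = ½·115.92 = 57.96

Area = 57.96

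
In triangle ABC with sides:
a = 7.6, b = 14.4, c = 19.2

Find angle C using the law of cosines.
c² = a² + b² − 2ab·cos(C)  ⇒  cos(C) = (a² + b² − c²)/(2ab)
cos(C) = (7.6² + 14.4² − 19.2²)/(2·7.6·14.4) = (57.76 + 207.36 − 368.64)/218.88 = -103.52/218.88 ≈ -0.472953
C = arccos(-0.472953) ≈ 118.226°

C = 118.2°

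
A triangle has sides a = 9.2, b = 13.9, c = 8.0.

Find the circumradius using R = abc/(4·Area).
First find the area with Heron's formula.
s = (9.2 + 13.9 + 8.0)/2 = 15.55
Area = √(s(s−a)(s−b)(s−c)) = √(15.55·6.35·1.65·7.55) ≈ √1230.08 ≈ 35.0726
abc = 9.2·13.9·8.0 = 1023.04
R = abc/(4·Area) ≈ 1023.04/(4·35.0726) = 1023.04/140.29 ≈ 7.29231

R = 7.292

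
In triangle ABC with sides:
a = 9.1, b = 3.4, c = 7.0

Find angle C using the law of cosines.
c² = a² + b² − 2ab·cos(C)  ⇒  cos(C) = (a² + b² − c²)/(2ab)
cos(C) = (9.1² + 3.4² − 7.0²)/(2·9.1·3.4) = (82.81 + 11.56 − 49)/61.88 = 45.37/61.88 ≈ 0.733193
C = arccos(0.733193) ≈ 42.8452°

C = 42.85°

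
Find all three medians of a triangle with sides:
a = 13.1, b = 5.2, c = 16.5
Median formula: m_a = ½√(2b² + 2c² − a²) (and cyclically). a² = 171.61, b² = 27.04, c² = 272.25.
m_a = ½√(2·27.04 + 2·272.25 − 171.61) = ½√426.97 ≈ ½·20.6633 ≈ 10.3316
m_b = ½√(2·171.61 + 2·272.25 − 27.04) = ½√860.68 ≈ ½·29.3373 ≈ 14.6687
m_c = ½√(2·171.61 + 2·27.04 − 272.25) = ½√125.05 ≈ ½·11.1826 ≈ 5.59129

m_a = 10.33, m_b = 14.67, m_c = 5.591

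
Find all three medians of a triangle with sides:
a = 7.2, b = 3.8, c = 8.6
Median formula: m_a = ½√(2b² + 2c² − a²) (and cyclically). a² = 51.84, b² = 14.44, c² = 73.96.
m_a = ½√(2·14.44 + 2·73.96 − 51.84) = ½√124.96 ≈ ½·11.1786 ≈ 5.58928
m_b = ½√(2·51.84 + 2·73.96 − 14.44) = ½√237.16 ≈ ½·15.4 ≈ 7.7
m_c = ½√(2·51.84 + 2·14.44 − 73.96) = ½√58.6 ≈ ½·7.65506 ≈ 3.82753

m_a = 5.589, m_b = 7.7, m_c = 3.828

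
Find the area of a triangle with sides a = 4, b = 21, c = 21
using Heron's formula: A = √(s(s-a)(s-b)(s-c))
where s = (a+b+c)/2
s = (4 + 21 + 21)/2 = 46/2 = 23
s − a = 19, s − b = 2, s − c = 2
s(s−a)(s−b)(s−c) = 23·19·2·2 = 1748
Area = √1748 ≈ 41.8091

s = 23.0, Area = 41.81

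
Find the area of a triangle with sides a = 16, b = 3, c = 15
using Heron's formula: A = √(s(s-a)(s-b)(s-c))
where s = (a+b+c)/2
s = (16 + 3 + 15)/2 = 34/2 = 17
s − a = 1, s − b = 14, s − c = 2
s(s−a)(s−b)(s−c) = 17·1·14·2 = 476
Area = √476 ≈ 21.8174

s = 17.0, Area = 21.82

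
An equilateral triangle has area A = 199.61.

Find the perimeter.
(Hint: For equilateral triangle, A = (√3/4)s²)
A = (√3/4)s²  ⇒  s² = 4A/√3 = 4·199.61/√3 = 798.44/1.73205 ≈ 460.98
s ≈ √460.98 ≈ 21.4704
Perimeter = 3s ≈ 3·21.4704 ≈ 64.4113

Perimeter = 64.41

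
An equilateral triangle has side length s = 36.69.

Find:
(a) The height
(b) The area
(a) The height splits the triangle into two 30-60-90 halves: h = s·√3/2 = 36.69·1.73205/2 ≈ 63.5489/2 ≈ 31.7745
(b) Area = (√3/4)·s² = (√3/4)·36.69² = (√3/4)·1346.1561 ≈ 0.433013·1346.1561 ≈ 582.903

Height = 31.77, Area = 582.9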